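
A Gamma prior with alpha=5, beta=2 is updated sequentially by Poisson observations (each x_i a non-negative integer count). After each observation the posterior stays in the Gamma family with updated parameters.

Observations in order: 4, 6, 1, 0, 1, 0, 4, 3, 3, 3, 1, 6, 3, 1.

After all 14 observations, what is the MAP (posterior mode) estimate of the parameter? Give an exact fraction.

5/2

obs 1: x=4 → posterior Gamma(9, 3)
obs 2: x=6 → posterior Gamma(15, 4)
obs 3: x=1 → posterior Gamma(16, 5)
obs 4: x=0 → posterior Gamma(16, 6)
obs 5: x=1 → posterior Gamma(17, 7)
obs 6: x=0 → posterior Gamma(17, 8)
obs 7: x=4 → posterior Gamma(21, 9)
obs 8: x=3 → posterior Gamma(24, 10)
obs 9: x=3 → posterior Gamma(27, 11)
obs 10: x=3 → posterior Gamma(30, 12)
obs 11: x=1 → posterior Gamma(31, 13)
obs 12: x=6 → posterior Gamma(37, 14)
obs 13: x=3 → posterior Gamma(40, 15)
obs 14: x=1 → posterior Gamma(41, 16)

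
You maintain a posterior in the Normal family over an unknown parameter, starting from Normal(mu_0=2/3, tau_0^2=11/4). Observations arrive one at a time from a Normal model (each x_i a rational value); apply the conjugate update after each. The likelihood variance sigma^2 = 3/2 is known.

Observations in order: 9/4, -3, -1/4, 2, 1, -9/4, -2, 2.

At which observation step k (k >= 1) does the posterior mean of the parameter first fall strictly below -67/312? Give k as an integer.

obs 1: x=9/4 → posterior Normal(115/68, 33/34)
obs 2: x=-3 → posterior Normal(-17/112, 33/56)
obs 3: x=-1/4 → posterior Normal(-7/39, 11/26)
obs 4: x=2 → posterior Normal(3/10, 33/100)
obs 5: x=1 → posterior Normal(26/61, 33/122)
obs 6: x=-9/4 → posterior Normal(5/288, 11/48)
obs 7: x=-2 → posterior Normal(-1/4, 33/166)
obs 8: x=2 → posterior Normal(5/376, 33/188)

k = 7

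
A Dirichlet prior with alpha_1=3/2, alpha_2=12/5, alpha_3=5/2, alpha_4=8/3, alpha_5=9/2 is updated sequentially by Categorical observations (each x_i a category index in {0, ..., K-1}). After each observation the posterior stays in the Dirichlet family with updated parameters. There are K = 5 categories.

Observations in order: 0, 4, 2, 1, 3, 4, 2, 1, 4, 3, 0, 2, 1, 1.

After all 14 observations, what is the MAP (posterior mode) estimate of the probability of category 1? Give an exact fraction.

obs 1: x=0 → posterior Dirichlet(5/2, 12/5, 5/2, 8/3, 9/2)
obs 2: x=4 → posterior Dirichlet(5/2, 12/5, 5/2, 8/3, 11/2)
obs 3: x=2 → posterior Dirichlet(5/2, 12/5, 7/2, 8/3, 11/2)
obs 4: x=1 → posterior Dirichlet(5/2, 17/5, 7/2, 8/3, 11/2)
obs 5: x=3 → posterior Dirichlet(5/2, 17/5, 7/2, 11/3, 11/2)
obs 6: x=4 → posterior Dirichlet(5/2, 17/5, 7/2, 11/3, 13/2)
obs 7: x=2 → posterior Dirichlet(5/2, 17/5, 9/2, 11/3, 13/2)
obs 8: x=1 → posterior Dirichlet(5/2, 22/5, 9/2, 11/3, 13/2)
obs 9: x=4 → posterior Dirichlet(5/2, 22/5, 9/2, 11/3, 15/2)
obs 10: x=3 → posterior Dirichlet(5/2, 22/5, 9/2, 14/3, 15/2)
obs 11: x=0 → posterior Dirichlet(7/2, 22/5, 9/2, 14/3, 15/2)
obs 12: x=2 → posterior Dirichlet(7/2, 22/5, 11/2, 14/3, 15/2)
obs 13: x=1 → posterior Dirichlet(7/2, 27/5, 11/2, 14/3, 15/2)
obs 14: x=1 → posterior Dirichlet(7/2, 32/5, 11/2, 14/3, 15/2)

162/677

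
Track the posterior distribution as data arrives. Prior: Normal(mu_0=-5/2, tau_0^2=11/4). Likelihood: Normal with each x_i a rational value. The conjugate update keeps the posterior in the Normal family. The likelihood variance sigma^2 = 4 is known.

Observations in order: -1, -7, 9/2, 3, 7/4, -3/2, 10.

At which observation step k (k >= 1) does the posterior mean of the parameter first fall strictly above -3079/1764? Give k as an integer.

obs 1: x=-1 → posterior Normal(-17/9, 44/27)
obs 2: x=-7 → posterior Normal(-64/19, 22/19)
obs 3: x=9/2 → posterior Normal(-157/98, 44/49)
obs 4: x=3 → posterior Normal(-91/120, 11/15)
obs 5: x=7/4 → posterior Normal(-105/284, 44/71)
obs 6: x=-3/2 → posterior Normal(-171/328, 22/41)
obs 7: x=10 → posterior Normal(269/372, 44/93)

k = 3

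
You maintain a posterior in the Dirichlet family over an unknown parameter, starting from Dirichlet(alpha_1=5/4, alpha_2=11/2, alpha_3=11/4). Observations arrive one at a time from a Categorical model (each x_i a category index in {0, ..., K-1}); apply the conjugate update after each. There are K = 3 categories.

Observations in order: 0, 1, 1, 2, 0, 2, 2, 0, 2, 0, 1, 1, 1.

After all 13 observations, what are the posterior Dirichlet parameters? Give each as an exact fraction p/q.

alpha_1=21/4, alpha_2=21/2, alpha_3=27/4

obs 1: x=0 → posterior Dirichlet(9/4, 11/2, 11/4)
obs 2: x=1 → posterior Dirichlet(9/4, 13/2, 11/4)
obs 3: x=1 → posterior Dirichlet(9/4, 15/2, 11/4)
obs 4: x=2 → posterior Dirichlet(9/4, 15/2, 15/4)
obs 5: x=0 → posterior Dirichlet(13/4, 15/2, 15/4)
obs 6: x=2 → posterior Dirichlet(13/4, 15/2, 19/4)
obs 7: x=2 → posterior Dirichlet(13/4, 15/2, 23/4)
obs 8: x=0 → posterior Dirichlet(17/4, 15/2, 23/4)
obs 9: x=2 → posterior Dirichlet(17/4, 15/2, 27/4)
obs 10: x=0 → posterior Dirichlet(21/4, 15/2, 27/4)
obs 11: x=1 → posterior Dirichlet(21/4, 17/2, 27/4)
obs 12: x=1 → posterior Dirichlet(21/4, 19/2, 27/4)
obs 13: x=1 → posterior Dirichlet(21/4, 21/2, 27/4)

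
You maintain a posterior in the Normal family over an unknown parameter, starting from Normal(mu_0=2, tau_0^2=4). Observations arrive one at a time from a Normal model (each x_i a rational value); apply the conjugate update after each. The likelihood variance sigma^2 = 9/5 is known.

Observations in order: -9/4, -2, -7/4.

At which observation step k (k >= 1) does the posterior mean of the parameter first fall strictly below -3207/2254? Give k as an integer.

obs 1: x=-9/4 → posterior Normal(-27/29, 36/29)
obs 2: x=-2 → posterior Normal(-67/49, 36/49)
obs 3: x=-7/4 → posterior Normal(-34/23, 12/23)

k = 3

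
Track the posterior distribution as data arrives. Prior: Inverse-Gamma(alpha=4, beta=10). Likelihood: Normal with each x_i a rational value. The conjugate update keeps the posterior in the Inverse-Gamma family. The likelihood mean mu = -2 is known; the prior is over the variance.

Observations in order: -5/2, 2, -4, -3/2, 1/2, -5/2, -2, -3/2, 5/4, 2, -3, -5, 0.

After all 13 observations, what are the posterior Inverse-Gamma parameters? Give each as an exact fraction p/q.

alpha=21/2, beta=1405/32

obs 1: x=-5/2 → posterior Inverse-Gamma(9/2, 81/8)
obs 2: x=2 → posterior Inverse-Gamma(5, 145/8)
obs 3: x=-4 → posterior Inverse-Gamma(11/2, 161/8)
obs 4: x=-3/2 → posterior Inverse-Gamma(6, 81/4)
obs 5: x=1/2 → posterior Inverse-Gamma(13/2, 187/8)
obs 6: x=-5/2 → posterior Inverse-Gamma(7, 47/2)
obs 7: x=-2 → posterior Inverse-Gamma(15/2, 47/2)
obs 8: x=-3/2 → posterior Inverse-Gamma(8, 189/8)
obs 9: x=5/4 → posterior Inverse-Gamma(17/2, 925/32)
obs 10: x=2 → posterior Inverse-Gamma(9, 1181/32)
obs 11: x=-3 → posterior Inverse-Gamma(19/2, 1197/32)
obs 12: x=-5 → posterior Inverse-Gamma(10, 1341/32)
obs 13: x=0 → posterior Inverse-Gamma(21/2, 1405/32)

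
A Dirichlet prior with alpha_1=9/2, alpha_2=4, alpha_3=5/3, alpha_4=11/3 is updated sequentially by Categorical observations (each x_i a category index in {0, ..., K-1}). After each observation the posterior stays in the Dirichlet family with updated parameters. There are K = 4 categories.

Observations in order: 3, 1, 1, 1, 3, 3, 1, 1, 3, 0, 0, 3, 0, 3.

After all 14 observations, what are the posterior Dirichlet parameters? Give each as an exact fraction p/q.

obs 1: x=3 → posterior Dirichlet(9/2, 4, 5/3, 14/3)
obs 2: x=1 → posterior Dirichlet(9/2, 5, 5/3, 14/3)
obs 3: x=1 → posterior Dirichlet(9/2, 6, 5/3, 14/3)
obs 4: x=1 → posterior Dirichlet(9/2, 7, 5/3, 14/3)
obs 5: x=3 → posterior Dirichlet(9/2, 7, 5/3, 17/3)
obs 6: x=3 → posterior Dirichlet(9/2, 7, 5/3, 20/3)
obs 7: x=1 → posterior Dirichlet(9/2, 8, 5/3, 20/3)
obs 8: x=1 → posterior Dirichlet(9/2, 9, 5/3, 20/3)
obs 9: x=3 → posterior Dirichlet(9/2, 9, 5/3, 23/3)
obs 10: x=0 → posterior Dirichlet(11/2, 9, 5/3, 23/3)
obs 11: x=0 → posterior Dirichlet(13/2, 9, 5/3, 23/3)
obs 12: x=3 → posterior Dirichlet(13/2, 9, 5/3, 26/3)
obs 13: x=0 → posterior Dirichlet(15/2, 9, 5/3, 26/3)
obs 14: x=3 → posterior Dirichlet(15/2, 9, 5/3, 29/3)

alpha_1=15/2, alpha_2=9, alpha_3=5/3, alpha_4=29/3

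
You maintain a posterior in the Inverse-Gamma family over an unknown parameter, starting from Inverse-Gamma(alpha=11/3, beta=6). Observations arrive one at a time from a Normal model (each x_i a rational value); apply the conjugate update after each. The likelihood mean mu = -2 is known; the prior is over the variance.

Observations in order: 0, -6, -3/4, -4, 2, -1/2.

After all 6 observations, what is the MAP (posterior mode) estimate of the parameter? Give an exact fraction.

2679/736

obs 1: x=0 → posterior Inverse-Gamma(25/6, 8)
obs 2: x=-6 → posterior Inverse-Gamma(14/3, 16)
obs 3: x=-3/4 → posterior Inverse-Gamma(31/6, 537/32)
obs 4: x=-4 → posterior Inverse-Gamma(17/3, 601/32)
obs 5: x=2 → posterior Inverse-Gamma(37/6, 857/32)
obs 6: x=-1/2 → posterior Inverse-Gamma(20/3, 893/32)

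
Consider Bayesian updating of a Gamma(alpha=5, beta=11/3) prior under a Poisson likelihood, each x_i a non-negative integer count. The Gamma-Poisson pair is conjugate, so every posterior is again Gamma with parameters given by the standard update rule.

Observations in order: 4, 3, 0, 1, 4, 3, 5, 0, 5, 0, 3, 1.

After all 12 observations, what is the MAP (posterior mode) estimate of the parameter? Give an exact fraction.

99/47

obs 1: x=4 → posterior Gamma(9, 14/3)
obs 2: x=3 → posterior Gamma(12, 17/3)
obs 3: x=0 → posterior Gamma(12, 20/3)
obs 4: x=1 → posterior Gamma(13, 23/3)
obs 5: x=4 → posterior Gamma(17, 26/3)
obs 6: x=3 → posterior Gamma(20, 29/3)
obs 7: x=5 → posterior Gamma(25, 32/3)
obs 8: x=0 → posterior Gamma(25, 35/3)
obs 9: x=5 → posterior Gamma(30, 38/3)
obs 10: x=0 → posterior Gamma(30, 41/3)
obs 11: x=3 → posterior Gamma(33, 44/3)
obs 12: x=1 → posterior Gamma(34, 47/3)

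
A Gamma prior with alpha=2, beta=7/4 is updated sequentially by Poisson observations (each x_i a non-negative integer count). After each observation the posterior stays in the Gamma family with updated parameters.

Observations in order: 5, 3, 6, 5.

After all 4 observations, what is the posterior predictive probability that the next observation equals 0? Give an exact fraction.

obs 1: x=5 → posterior Gamma(7, 11/4)
obs 2: x=3 → posterior Gamma(10, 15/4)
obs 3: x=6 → posterior Gamma(16, 19/4)
obs 4: x=5 → posterior Gamma(21, 23/4)

39471584120695485887249589623/1144561273430837494885949696427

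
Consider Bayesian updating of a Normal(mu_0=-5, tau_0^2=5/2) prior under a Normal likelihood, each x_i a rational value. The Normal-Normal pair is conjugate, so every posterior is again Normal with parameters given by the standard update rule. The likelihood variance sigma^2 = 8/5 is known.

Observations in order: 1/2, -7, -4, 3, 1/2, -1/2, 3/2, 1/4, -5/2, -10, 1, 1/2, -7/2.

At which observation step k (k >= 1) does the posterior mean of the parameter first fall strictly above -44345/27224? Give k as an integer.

obs 1: x=1/2 → posterior Normal(-135/82, 40/41)
obs 2: x=-7 → posterior Normal(-485/132, 20/33)
obs 3: x=-4 → posterior Normal(-685/182, 40/91)
obs 4: x=3 → posterior Normal(-535/232, 10/29)
obs 5: x=1/2 → posterior Normal(-85/47, 40/141)
obs 6: x=-1/2 → posterior Normal(-535/332, 20/83)
obs 7: x=3/2 → posterior Normal(-230/191, 40/191)
obs 8: x=1/4 → posterior Normal(-895/864, 5/27)
obs 9: x=-5/2 → posterior Normal(-1145/964, 40/241)
obs 10: x=-10 → posterior Normal(-2145/1064, 20/133)
obs 11: x=1 → posterior Normal(-2045/1164, 40/291)
obs 12: x=1/2 → posterior Normal(-1995/1264, 10/79)
obs 13: x=-7/2 → posterior Normal(-2345/1364, 40/341)

k = 6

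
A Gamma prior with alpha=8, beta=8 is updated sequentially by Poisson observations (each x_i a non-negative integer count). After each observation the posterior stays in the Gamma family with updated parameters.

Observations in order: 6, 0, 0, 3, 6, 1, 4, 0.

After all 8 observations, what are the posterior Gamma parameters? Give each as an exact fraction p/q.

obs 1: x=6 → posterior Gamma(14, 9)
obs 2: x=0 → posterior Gamma(14, 10)
obs 3: x=0 → posterior Gamma(14, 11)
obs 4: x=3 → posterior Gamma(17, 12)
obs 5: x=6 → posterior Gamma(23, 13)
obs 6: x=1 → posterior Gamma(24, 14)
obs 7: x=4 → posterior Gamma(28, 15)
obs 8: x=0 → posterior Gamma(28, 16)

alpha=28, beta=16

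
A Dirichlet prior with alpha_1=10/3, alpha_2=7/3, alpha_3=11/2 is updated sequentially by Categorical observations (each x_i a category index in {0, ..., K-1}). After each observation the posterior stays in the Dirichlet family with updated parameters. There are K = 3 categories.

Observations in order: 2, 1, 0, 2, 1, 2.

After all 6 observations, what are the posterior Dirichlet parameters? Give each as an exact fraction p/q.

alpha_1=13/3, alpha_2=13/3, alpha_3=17/2

obs 1: x=2 → posterior Dirichlet(10/3, 7/3, 13/2)
obs 2: x=1 → posterior Dirichlet(10/3, 10/3, 13/2)
obs 3: x=0 → posterior Dirichlet(13/3, 10/3, 13/2)
obs 4: x=2 → posterior Dirichlet(13/3, 10/3, 15/2)
obs 5: x=1 → posterior Dirichlet(13/3, 13/3, 15/2)
obs 6: x=2 → posterior Dirichlet(13/3, 13/3, 17/2)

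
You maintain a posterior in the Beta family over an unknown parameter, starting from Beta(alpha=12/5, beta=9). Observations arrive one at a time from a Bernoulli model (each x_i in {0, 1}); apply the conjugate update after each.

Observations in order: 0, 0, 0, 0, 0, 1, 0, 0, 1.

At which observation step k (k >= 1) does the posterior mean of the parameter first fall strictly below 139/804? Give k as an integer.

k = 3

obs 1: x=0 → posterior Beta(12/5, 10)
obs 2: x=0 → posterior Beta(12/5, 11)
obs 3: x=0 → posterior Beta(12/5, 12)
obs 4: x=0 → posterior Beta(12/5, 13)
obs 5: x=0 → posterior Beta(12/5, 14)
obs 6: x=1 → posterior Beta(17/5, 14)
obs 7: x=0 → posterior Beta(17/5, 15)
obs 8: x=0 → posterior Beta(17/5, 16)
obs 9: x=1 → posterior Beta(22/5, 16)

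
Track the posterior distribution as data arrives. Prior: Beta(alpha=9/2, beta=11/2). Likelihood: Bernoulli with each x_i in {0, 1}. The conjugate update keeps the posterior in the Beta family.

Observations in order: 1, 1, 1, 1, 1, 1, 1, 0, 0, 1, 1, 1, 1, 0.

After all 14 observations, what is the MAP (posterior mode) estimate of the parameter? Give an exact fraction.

29/44

obs 1: x=1 → posterior Beta(11/2, 11/2)
obs 2: x=1 → posterior Beta(13/2, 11/2)
obs 3: x=1 → posterior Beta(15/2, 11/2)
obs 4: x=1 → posterior Beta(17/2, 11/2)
obs 5: x=1 → posterior Beta(19/2, 11/2)
obs 6: x=1 → posterior Beta(21/2, 11/2)
obs 7: x=1 → posterior Beta(23/2, 11/2)
obs 8: x=0 → posterior Beta(23/2, 13/2)
obs 9: x=0 → posterior Beta(23/2, 15/2)
obs 10: x=1 → posterior Beta(25/2, 15/2)
obs 11: x=1 → posterior Beta(27/2, 15/2)
obs 12: x=1 → posterior Beta(29/2, 15/2)
obs 13: x=1 → posterior Beta(31/2, 15/2)
obs 14: x=0 → posterior Beta(31/2, 17/2)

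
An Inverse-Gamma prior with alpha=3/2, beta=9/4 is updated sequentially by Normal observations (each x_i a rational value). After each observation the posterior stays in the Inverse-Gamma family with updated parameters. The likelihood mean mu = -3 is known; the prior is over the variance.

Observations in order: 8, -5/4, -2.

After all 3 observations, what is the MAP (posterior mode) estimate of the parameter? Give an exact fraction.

obs 1: x=8 → posterior Inverse-Gamma(2, 251/4)
obs 2: x=-5/4 → posterior Inverse-Gamma(5/2, 2057/32)
obs 3: x=-2 → posterior Inverse-Gamma(3, 2073/32)

2073/128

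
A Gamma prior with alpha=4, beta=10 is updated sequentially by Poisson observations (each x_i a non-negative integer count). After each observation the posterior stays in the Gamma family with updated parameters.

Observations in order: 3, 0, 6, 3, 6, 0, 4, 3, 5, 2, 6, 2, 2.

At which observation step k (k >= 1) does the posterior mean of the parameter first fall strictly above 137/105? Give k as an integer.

obs 1: x=3 → posterior Gamma(7, 11)
obs 2: x=0 → posterior Gamma(7, 12)
obs 3: x=6 → posterior Gamma(13, 13)
obs 4: x=3 → posterior Gamma(16, 14)
obs 5: x=6 → posterior Gamma(22, 15)
obs 6: x=0 → posterior Gamma(22, 16)
obs 7: x=4 → posterior Gamma(26, 17)
obs 8: x=3 → posterior Gamma(29, 18)
obs 9: x=5 → posterior Gamma(34, 19)
obs 10: x=2 → posterior Gamma(36, 20)
obs 11: x=6 → posterior Gamma(42, 21)
obs 12: x=2 → posterior Gamma(44, 22)
obs 13: x=2 → posterior Gamma(46, 23)

k = 5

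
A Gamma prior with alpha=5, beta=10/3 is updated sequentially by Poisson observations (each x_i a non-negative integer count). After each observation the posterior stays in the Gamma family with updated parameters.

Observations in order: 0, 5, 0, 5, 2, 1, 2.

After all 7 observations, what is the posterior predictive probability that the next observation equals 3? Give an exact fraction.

6983262547074360321765702343642395/41875027055575352061584349778149376

obs 1: x=0 → posterior Gamma(5, 13/3)
obs 2: x=5 → posterior Gamma(10, 16/3)
obs 3: x=0 → posterior Gamma(10, 19/3)
obs 4: x=5 → posterior Gamma(15, 22/3)
obs 5: x=2 → posterior Gamma(17, 25/3)
obs 6: x=1 → posterior Gamma(18, 28/3)
obs 7: x=2 → posterior Gamma(20, 31/3)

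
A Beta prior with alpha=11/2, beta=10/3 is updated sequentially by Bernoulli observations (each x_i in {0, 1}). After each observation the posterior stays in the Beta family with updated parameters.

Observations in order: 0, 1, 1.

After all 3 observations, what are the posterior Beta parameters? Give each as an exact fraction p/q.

alpha=15/2, beta=13/3

obs 1: x=0 → posterior Beta(11/2, 13/3)
obs 2: x=1 → posterior Beta(13/2, 13/3)
obs 3: x=1 → posterior Beta(15/2, 13/3)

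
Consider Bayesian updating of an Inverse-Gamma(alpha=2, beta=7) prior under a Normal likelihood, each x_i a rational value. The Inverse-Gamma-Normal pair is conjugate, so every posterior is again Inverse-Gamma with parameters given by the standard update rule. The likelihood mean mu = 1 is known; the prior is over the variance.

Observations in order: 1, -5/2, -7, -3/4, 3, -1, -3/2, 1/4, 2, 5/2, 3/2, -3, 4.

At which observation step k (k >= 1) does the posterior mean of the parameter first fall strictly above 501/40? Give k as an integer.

obs 1: x=1 → posterior Inverse-Gamma(5/2, 7)
obs 2: x=-5/2 → posterior Inverse-Gamma(3, 105/8)
obs 3: x=-7 → posterior Inverse-Gamma(7/2, 361/8)
obs 4: x=-3/4 → posterior Inverse-Gamma(4, 1493/32)
obs 5: x=3 → posterior Inverse-Gamma(9/2, 1557/32)
obs 6: x=-1 → posterior Inverse-Gamma(5, 1621/32)
obs 7: x=-3/2 → posterior Inverse-Gamma(11/2, 1721/32)
obs 8: x=1/4 → posterior Inverse-Gamma(6, 865/16)
obs 9: x=2 → posterior Inverse-Gamma(13/2, 873/16)
obs 10: x=5/2 → posterior Inverse-Gamma(7, 891/16)
obs 11: x=3/2 → posterior Inverse-Gamma(15/2, 893/16)
obs 12: x=-3 → posterior Inverse-Gamma(8, 1021/16)
obs 13: x=4 → posterior Inverse-Gamma(17/2, 1093/16)

k = 3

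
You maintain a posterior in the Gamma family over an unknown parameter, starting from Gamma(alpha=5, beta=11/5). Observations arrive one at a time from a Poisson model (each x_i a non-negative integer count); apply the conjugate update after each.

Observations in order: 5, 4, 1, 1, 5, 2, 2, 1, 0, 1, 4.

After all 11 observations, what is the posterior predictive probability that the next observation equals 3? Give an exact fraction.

173638640329572324418882705401706839424716875234523230502912000/876564456148583685580741416193317498080031692578600918378223281

obs 1: x=5 → posterior Gamma(10, 16/5)
obs 2: x=4 → posterior Gamma(14, 21/5)
obs 3: x=1 → posterior Gamma(15, 26/5)
obs 4: x=1 → posterior Gamma(16, 31/5)
obs 5: x=5 → posterior Gamma(21, 36/5)
obs 6: x=2 → posterior Gamma(23, 41/5)
obs 7: x=2 → posterior Gamma(25, 46/5)
obs 8: x=1 → posterior Gamma(26, 51/5)
obs 9: x=0 → posterior Gamma(26, 56/5)
obs 10: x=1 → posterior Gamma(27, 61/5)
obs 11: x=4 → posterior Gamma(31, 66/5)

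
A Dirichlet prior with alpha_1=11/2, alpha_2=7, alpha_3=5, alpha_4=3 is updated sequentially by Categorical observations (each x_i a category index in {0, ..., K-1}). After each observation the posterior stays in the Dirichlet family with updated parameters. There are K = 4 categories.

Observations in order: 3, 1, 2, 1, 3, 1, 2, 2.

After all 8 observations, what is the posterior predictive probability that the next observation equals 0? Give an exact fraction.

obs 1: x=3 → posterior Dirichlet(11/2, 7, 5, 4)
obs 2: x=1 → posterior Dirichlet(11/2, 8, 5, 4)
obs 3: x=2 → posterior Dirichlet(11/2, 8, 6, 4)
obs 4: x=1 → posterior Dirichlet(11/2, 9, 6, 4)
obs 5: x=3 → posterior Dirichlet(11/2, 9, 6, 5)
obs 6: x=1 → posterior Dirichlet(11/2, 10, 6, 5)
obs 7: x=2 → posterior Dirichlet(11/2, 10, 7, 5)
obs 8: x=2 → posterior Dirichlet(11/2, 10, 8, 5)

11/57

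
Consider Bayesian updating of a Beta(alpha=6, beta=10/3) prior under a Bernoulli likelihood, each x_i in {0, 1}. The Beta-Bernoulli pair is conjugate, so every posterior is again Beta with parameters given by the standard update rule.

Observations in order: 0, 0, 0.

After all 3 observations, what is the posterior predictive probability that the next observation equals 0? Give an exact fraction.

obs 1: x=0 → posterior Beta(6, 13/3)
obs 2: x=0 → posterior Beta(6, 16/3)
obs 3: x=0 → posterior Beta(6, 19/3)

19/37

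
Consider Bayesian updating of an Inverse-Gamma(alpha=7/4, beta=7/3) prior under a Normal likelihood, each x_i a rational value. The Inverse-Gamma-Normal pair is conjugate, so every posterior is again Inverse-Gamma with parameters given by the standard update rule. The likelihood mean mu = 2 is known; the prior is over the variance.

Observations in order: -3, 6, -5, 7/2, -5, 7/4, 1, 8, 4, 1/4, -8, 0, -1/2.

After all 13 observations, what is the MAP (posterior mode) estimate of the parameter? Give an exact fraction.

7207/444

obs 1: x=-3 → posterior Inverse-Gamma(9/4, 89/6)
obs 2: x=6 → posterior Inverse-Gamma(11/4, 137/6)
obs 3: x=-5 → posterior Inverse-Gamma(13/4, 142/3)
obs 4: x=7/2 → posterior Inverse-Gamma(15/4, 1163/24)
obs 5: x=-5 → posterior Inverse-Gamma(17/4, 1751/24)
obs 6: x=7/4 → posterior Inverse-Gamma(19/4, 7007/96)
obs 7: x=1 → posterior Inverse-Gamma(21/4, 7055/96)
obs 8: x=8 → posterior Inverse-Gamma(23/4, 8783/96)
obs 9: x=4 → posterior Inverse-Gamma(25/4, 8975/96)
obs 10: x=1/4 → posterior Inverse-Gamma(27/4, 4561/48)
obs 11: x=-8 → posterior Inverse-Gamma(29/4, 6961/48)
obs 12: x=0 → posterior Inverse-Gamma(31/4, 7057/48)
obs 13: x=-1/2 → posterior Inverse-Gamma(33/4, 7207/48)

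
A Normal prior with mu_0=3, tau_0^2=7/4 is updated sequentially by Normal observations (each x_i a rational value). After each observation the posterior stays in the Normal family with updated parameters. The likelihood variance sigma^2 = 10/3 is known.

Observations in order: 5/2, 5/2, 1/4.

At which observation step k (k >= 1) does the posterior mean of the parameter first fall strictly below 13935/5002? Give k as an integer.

obs 1: x=5/2 → posterior Normal(345/122, 70/61)
obs 2: x=5/2 → posterior Normal(225/82, 35/41)
obs 3: x=1/4 → posterior Normal(921/412, 70/103)

k = 2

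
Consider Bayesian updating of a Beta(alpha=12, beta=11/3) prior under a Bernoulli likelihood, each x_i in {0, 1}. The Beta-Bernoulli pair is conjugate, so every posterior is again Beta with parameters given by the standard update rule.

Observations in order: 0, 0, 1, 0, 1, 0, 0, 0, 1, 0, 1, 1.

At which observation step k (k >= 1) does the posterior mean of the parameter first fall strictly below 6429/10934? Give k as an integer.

obs 1: x=0 → posterior Beta(12, 14/3)
obs 2: x=0 → posterior Beta(12, 17/3)
obs 3: x=1 → posterior Beta(13, 17/3)
obs 4: x=0 → posterior Beta(13, 20/3)
obs 5: x=1 → posterior Beta(14, 20/3)
obs 6: x=0 → posterior Beta(14, 23/3)
obs 7: x=0 → posterior Beta(14, 26/3)
obs 8: x=0 → posterior Beta(14, 29/3)
obs 9: x=1 → posterior Beta(15, 29/3)
obs 10: x=0 → posterior Beta(15, 32/3)
obs 11: x=1 → posterior Beta(16, 32/3)
obs 12: x=1 → posterior Beta(17, 32/3)

k = 10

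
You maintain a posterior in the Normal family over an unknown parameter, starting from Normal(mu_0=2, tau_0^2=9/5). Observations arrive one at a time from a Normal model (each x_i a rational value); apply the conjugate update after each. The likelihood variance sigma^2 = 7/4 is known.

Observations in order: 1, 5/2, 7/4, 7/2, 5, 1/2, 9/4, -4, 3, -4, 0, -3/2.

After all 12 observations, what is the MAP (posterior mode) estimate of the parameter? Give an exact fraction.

430/467

obs 1: x=1 → posterior Normal(106/71, 63/71)
obs 2: x=5/2 → posterior Normal(196/107, 63/107)
obs 3: x=7/4 → posterior Normal(259/143, 63/143)
obs 4: x=7/2 → posterior Normal(385/179, 63/179)
obs 5: x=5 → posterior Normal(113/43, 63/215)
obs 6: x=1/2 → posterior Normal(583/251, 63/251)
obs 7: x=9/4 → posterior Normal(664/287, 9/41)
obs 8: x=-4 → posterior Normal(520/323, 63/323)
obs 9: x=3 → posterior Normal(628/359, 63/359)
obs 10: x=-4 → posterior Normal(484/395, 63/395)
obs 11: x=0 → posterior Normal(484/431, 63/431)
obs 12: x=-3/2 → posterior Normal(430/467, 63/467)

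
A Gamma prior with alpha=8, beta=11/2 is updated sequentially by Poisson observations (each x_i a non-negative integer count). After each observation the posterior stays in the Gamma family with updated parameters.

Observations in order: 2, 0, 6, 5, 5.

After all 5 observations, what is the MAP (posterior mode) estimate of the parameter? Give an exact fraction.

50/21

obs 1: x=2 → posterior Gamma(10, 13/2)
obs 2: x=0 → posterior Gamma(10, 15/2)
obs 3: x=6 → posterior Gamma(16, 17/2)
obs 4: x=5 → posterior Gamma(21, 19/2)
obs 5: x=5 → posterior Gamma(26, 21/2)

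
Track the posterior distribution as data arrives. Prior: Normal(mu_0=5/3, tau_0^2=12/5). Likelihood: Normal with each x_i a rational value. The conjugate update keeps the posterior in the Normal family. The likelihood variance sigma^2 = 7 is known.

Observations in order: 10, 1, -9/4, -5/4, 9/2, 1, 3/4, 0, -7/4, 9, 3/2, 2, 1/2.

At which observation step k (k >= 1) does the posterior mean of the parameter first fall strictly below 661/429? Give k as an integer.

k = 9

obs 1: x=10 → posterior Normal(535/141, 84/47)
obs 2: x=1 → posterior Normal(571/177, 84/59)
obs 3: x=-9/4 → posterior Normal(490/213, 84/71)
obs 4: x=-5/4 → posterior Normal(445/249, 84/83)
obs 5: x=9/2 → posterior Normal(607/285, 84/95)
obs 6: x=1 → posterior Normal(643/321, 84/107)
obs 7: x=3/4 → posterior Normal(670/357, 12/17)
obs 8: x=0 → posterior Normal(670/393, 84/131)
obs 9: x=-7/4 → posterior Normal(607/429, 84/143)
obs 10: x=9 → posterior Normal(931/465, 84/155)
obs 11: x=3/2 → posterior Normal(985/501, 84/167)
obs 12: x=2 → posterior Normal(1057/537, 84/179)
obs 13: x=1/2 → posterior Normal(1075/573, 84/191)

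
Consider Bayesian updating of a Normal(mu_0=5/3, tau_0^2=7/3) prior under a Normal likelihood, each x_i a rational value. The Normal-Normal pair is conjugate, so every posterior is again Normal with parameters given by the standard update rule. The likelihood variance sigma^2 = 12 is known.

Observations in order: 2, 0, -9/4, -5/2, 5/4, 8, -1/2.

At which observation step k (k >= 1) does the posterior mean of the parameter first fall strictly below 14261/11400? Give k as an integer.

obs 1: x=2 → posterior Normal(74/43, 84/43)
obs 2: x=0 → posterior Normal(37/25, 42/25)
obs 3: x=-9/4 → posterior Normal(233/228, 28/19)
obs 4: x=-5/2 → posterior Normal(163/256, 21/16)
obs 5: x=5/4 → posterior Normal(99/142, 84/71)
obs 6: x=8 → posterior Normal(211/156, 14/13)
obs 7: x=-1/2 → posterior Normal(6/5, 84/85)

k = 3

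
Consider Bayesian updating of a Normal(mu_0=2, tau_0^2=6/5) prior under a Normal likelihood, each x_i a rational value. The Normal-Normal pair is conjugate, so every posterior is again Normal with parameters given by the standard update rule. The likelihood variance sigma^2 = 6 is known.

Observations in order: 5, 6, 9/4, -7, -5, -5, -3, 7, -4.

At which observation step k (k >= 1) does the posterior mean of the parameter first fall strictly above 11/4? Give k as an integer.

k = 2

obs 1: x=5 → posterior Normal(5/2, 1)
obs 2: x=6 → posterior Normal(3, 6/7)
obs 3: x=9/4 → posterior Normal(93/32, 3/4)
obs 4: x=-7 → posterior Normal(65/36, 2/3)
obs 5: x=-5 → posterior Normal(9/8, 3/5)
obs 6: x=-5 → posterior Normal(25/44, 6/11)
obs 7: x=-3 → posterior Normal(13/48, 1/2)
obs 8: x=7 → posterior Normal(41/52, 6/13)
obs 9: x=-4 → posterior Normal(25/56, 3/7)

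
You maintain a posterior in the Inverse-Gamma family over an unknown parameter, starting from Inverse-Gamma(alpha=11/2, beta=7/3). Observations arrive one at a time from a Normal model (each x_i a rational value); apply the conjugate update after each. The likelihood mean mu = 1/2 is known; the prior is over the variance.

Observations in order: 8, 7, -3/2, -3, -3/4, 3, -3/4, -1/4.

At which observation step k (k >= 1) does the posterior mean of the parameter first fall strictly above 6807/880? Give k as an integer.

k = 2

obs 1: x=8 → posterior Inverse-Gamma(6, 731/24)
obs 2: x=7 → posterior Inverse-Gamma(13/2, 619/12)
obs 3: x=-3/2 → posterior Inverse-Gamma(7, 643/12)
obs 4: x=-3 → posterior Inverse-Gamma(15/2, 1433/24)
obs 5: x=-3/4 → posterior Inverse-Gamma(8, 5807/96)
obs 6: x=3 → posterior Inverse-Gamma(17/2, 6107/96)
obs 7: x=-3/4 → posterior Inverse-Gamma(9, 3091/48)
obs 8: x=-1/4 → posterior Inverse-Gamma(19/2, 6209/96)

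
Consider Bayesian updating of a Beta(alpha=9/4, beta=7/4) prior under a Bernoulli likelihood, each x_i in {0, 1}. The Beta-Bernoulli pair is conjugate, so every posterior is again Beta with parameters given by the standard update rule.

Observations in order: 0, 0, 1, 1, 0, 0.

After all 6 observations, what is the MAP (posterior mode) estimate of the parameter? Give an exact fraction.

obs 1: x=0 → posterior Beta(9/4, 11/4)
obs 2: x=0 → posterior Beta(9/4, 15/4)
obs 3: x=1 → posterior Beta(13/4, 15/4)
obs 4: x=1 → posterior Beta(17/4, 15/4)
obs 5: x=0 → posterior Beta(17/4, 19/4)
obs 6: x=0 → posterior Beta(17/4, 23/4)

13/32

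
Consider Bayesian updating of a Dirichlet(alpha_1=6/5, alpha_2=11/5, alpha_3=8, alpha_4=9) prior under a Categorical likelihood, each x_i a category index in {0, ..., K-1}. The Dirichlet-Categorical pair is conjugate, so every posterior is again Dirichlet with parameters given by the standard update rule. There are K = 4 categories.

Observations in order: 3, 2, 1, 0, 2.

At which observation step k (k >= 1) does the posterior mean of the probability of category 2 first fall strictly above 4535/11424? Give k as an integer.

obs 1: x=3 → posterior Dirichlet(6/5, 11/5, 8, 10)
obs 2: x=2 → posterior Dirichlet(6/5, 11/5, 9, 10)
obs 3: x=1 → posterior Dirichlet(6/5, 16/5, 9, 10)
obs 4: x=0 → posterior Dirichlet(11/5, 16/5, 9, 10)
obs 5: x=2 → posterior Dirichlet(11/5, 16/5, 10, 10)

k = 2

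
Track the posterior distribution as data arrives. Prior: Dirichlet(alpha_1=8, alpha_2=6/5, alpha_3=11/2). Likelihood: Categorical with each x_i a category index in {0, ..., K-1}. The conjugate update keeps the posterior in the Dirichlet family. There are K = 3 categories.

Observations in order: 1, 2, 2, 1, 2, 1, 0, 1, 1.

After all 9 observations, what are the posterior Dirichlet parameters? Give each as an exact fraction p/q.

alpha_1=9, alpha_2=31/5, alpha_3=17/2

obs 1: x=1 → posterior Dirichlet(8, 11/5, 11/2)
obs 2: x=2 → posterior Dirichlet(8, 11/5, 13/2)
obs 3: x=2 → posterior Dirichlet(8, 11/5, 15/2)
obs 4: x=1 → posterior Dirichlet(8, 16/5, 15/2)
obs 5: x=2 → posterior Dirichlet(8, 16/5, 17/2)
obs 6: x=1 → posterior Dirichlet(8, 21/5, 17/2)
obs 7: x=0 → posterior Dirichlet(9, 21/5, 17/2)
obs 8: x=1 → posterior Dirichlet(9, 26/5, 17/2)
obs 9: x=1 → posterior Dirichlet(9, 31/5, 17/2)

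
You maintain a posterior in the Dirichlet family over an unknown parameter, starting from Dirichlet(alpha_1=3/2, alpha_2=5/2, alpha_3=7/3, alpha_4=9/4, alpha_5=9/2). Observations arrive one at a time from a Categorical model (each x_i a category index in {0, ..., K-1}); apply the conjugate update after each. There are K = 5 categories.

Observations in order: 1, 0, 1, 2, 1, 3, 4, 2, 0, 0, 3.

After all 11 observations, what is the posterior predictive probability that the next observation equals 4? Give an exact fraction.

obs 1: x=1 → posterior Dirichlet(3/2, 7/2, 7/3, 9/4, 9/2)
obs 2: x=0 → posterior Dirichlet(5/2, 7/2, 7/3, 9/4, 9/2)
obs 3: x=1 → posterior Dirichlet(5/2, 9/2, 7/3, 9/4, 9/2)
obs 4: x=2 → posterior Dirichlet(5/2, 9/2, 10/3, 9/4, 9/2)
obs 5: x=1 → posterior Dirichlet(5/2, 11/2, 10/3, 9/4, 9/2)
obs 6: x=3 → posterior Dirichlet(5/2, 11/2, 10/3, 13/4, 9/2)
obs 7: x=4 → posterior Dirichlet(5/2, 11/2, 10/3, 13/4, 11/2)
obs 8: x=2 → posterior Dirichlet(5/2, 11/2, 13/3, 13/4, 11/2)
obs 9: x=0 → posterior Dirichlet(7/2, 11/2, 13/3, 13/4, 11/2)
obs 10: x=0 → posterior Dirichlet(9/2, 11/2, 13/3, 13/4, 11/2)
obs 11: x=3 → posterior Dirichlet(9/2, 11/2, 13/3, 17/4, 11/2)

66/289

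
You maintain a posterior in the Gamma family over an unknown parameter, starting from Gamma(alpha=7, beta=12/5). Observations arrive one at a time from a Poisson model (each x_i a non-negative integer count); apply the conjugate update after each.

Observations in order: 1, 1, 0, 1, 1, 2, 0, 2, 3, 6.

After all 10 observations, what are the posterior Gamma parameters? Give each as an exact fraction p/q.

obs 1: x=1 → posterior Gamma(8, 17/5)
obs 2: x=1 → posterior Gamma(9, 22/5)
obs 3: x=0 → posterior Gamma(9, 27/5)
obs 4: x=1 → posterior Gamma(10, 32/5)
obs 5: x=1 → posterior Gamma(11, 37/5)
obs 6: x=2 → posterior Gamma(13, 42/5)
obs 7: x=0 → posterior Gamma(13, 47/5)
obs 8: x=2 → posterior Gamma(15, 52/5)
obs 9: x=3 → posterior Gamma(18, 57/5)
obs 10: x=6 → posterior Gamma(24, 62/5)

alpha=24, beta=62/5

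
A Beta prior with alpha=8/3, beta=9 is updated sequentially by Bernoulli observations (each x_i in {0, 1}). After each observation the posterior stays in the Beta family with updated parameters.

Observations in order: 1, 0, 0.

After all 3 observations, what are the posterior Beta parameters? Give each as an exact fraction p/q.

obs 1: x=1 → posterior Beta(11/3, 9)
obs 2: x=0 → posterior Beta(11/3, 10)
obs 3: x=0 → posterior Beta(11/3, 11)

alpha=11/3, beta=11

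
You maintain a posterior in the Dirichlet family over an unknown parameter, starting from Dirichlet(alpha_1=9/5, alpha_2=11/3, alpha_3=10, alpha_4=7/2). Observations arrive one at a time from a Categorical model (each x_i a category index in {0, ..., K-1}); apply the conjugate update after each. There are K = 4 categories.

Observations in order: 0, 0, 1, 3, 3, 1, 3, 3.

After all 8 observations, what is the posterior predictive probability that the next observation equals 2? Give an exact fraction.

300/809

obs 1: x=0 → posterior Dirichlet(14/5, 11/3, 10, 7/2)
obs 2: x=0 → posterior Dirichlet(19/5, 11/3, 10, 7/2)
obs 3: x=1 → posterior Dirichlet(19/5, 14/3, 10, 7/2)
obs 4: x=3 → posterior Dirichlet(19/5, 14/3, 10, 9/2)
obs 5: x=3 → posterior Dirichlet(19/5, 14/3, 10, 11/2)
obs 6: x=1 → posterior Dirichlet(19/5, 17/3, 10, 11/2)
obs 7: x=3 → posterior Dirichlet(19/5, 17/3, 10, 13/2)
obs 8: x=3 → posterior Dirichlet(19/5, 17/3, 10, 15/2)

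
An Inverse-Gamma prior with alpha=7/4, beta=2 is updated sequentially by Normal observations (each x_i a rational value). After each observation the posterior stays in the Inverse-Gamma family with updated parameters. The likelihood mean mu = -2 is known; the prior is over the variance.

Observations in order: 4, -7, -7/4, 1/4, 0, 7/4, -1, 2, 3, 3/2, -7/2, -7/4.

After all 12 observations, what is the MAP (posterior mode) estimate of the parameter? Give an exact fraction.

579/70

obs 1: x=4 → posterior Inverse-Gamma(9/4, 20)
obs 2: x=-7 → posterior Inverse-Gamma(11/4, 65/2)
obs 3: x=-7/4 → posterior Inverse-Gamma(13/4, 1041/32)
obs 4: x=1/4 → posterior Inverse-Gamma(15/4, 561/16)
obs 5: x=0 → posterior Inverse-Gamma(17/4, 593/16)
obs 6: x=7/4 → posterior Inverse-Gamma(19/4, 1411/32)
obs 7: x=-1 → posterior Inverse-Gamma(21/4, 1427/32)
obs 8: x=2 → posterior Inverse-Gamma(23/4, 1683/32)
obs 9: x=3 → posterior Inverse-Gamma(25/4, 2083/32)
obs 10: x=3/2 → posterior Inverse-Gamma(27/4, 2279/32)
obs 11: x=-7/2 → posterior Inverse-Gamma(29/4, 2315/32)
obs 12: x=-7/4 → posterior Inverse-Gamma(31/4, 579/8)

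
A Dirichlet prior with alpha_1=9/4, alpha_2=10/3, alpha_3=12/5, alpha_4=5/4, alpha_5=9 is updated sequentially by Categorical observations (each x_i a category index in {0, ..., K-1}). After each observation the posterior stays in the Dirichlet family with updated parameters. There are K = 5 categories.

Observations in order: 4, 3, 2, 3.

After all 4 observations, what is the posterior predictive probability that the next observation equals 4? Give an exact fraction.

300/667

obs 1: x=4 → posterior Dirichlet(9/4, 10/3, 12/5, 5/4, 10)
obs 2: x=3 → posterior Dirichlet(9/4, 10/3, 12/5, 9/4, 10)
obs 3: x=2 → posterior Dirichlet(9/4, 10/3, 17/5, 9/4, 10)
obs 4: x=3 → posterior Dirichlet(9/4, 10/3, 17/5, 13/4, 10)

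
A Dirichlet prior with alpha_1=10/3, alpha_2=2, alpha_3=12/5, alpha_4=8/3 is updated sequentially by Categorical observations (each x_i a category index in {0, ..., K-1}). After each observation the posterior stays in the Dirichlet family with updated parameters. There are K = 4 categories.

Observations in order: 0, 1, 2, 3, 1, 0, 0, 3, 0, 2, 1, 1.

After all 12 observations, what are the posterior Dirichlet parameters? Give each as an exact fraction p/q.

alpha_1=22/3, alpha_2=6, alpha_3=22/5, alpha_4=14/3

obs 1: x=0 → posterior Dirichlet(13/3, 2, 12/5, 8/3)
obs 2: x=1 → posterior Dirichlet(13/3, 3, 12/5, 8/3)
obs 3: x=2 → posterior Dirichlet(13/3, 3, 17/5, 8/3)
obs 4: x=3 → posterior Dirichlet(13/3, 3, 17/5, 11/3)
obs 5: x=1 → posterior Dirichlet(13/3, 4, 17/5, 11/3)
obs 6: x=0 → posterior Dirichlet(16/3, 4, 17/5, 11/3)
obs 7: x=0 → posterior Dirichlet(19/3, 4, 17/5, 11/3)
obs 8: x=3 → posterior Dirichlet(19/3, 4, 17/5, 14/3)
obs 9: x=0 → posterior Dirichlet(22/3, 4, 17/5, 14/3)
obs 10: x=2 → posterior Dirichlet(22/3, 4, 22/5, 14/3)
obs 11: x=1 → posterior Dirichlet(22/3, 5, 22/5, 14/3)
obs 12: x=1 → posterior Dirichlet(22/3, 6, 22/5, 14/3)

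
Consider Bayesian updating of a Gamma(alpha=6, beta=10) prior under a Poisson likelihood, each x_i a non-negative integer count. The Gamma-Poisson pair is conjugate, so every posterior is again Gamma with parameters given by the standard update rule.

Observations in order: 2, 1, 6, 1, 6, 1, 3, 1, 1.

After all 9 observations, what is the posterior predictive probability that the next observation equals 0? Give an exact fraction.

obs 1: x=2 → posterior Gamma(8, 11)
obs 2: x=1 → posterior Gamma(9, 12)
obs 3: x=6 → posterior Gamma(15, 13)
obs 4: x=1 → posterior Gamma(16, 14)
obs 5: x=6 → posterior Gamma(22, 15)
obs 6: x=1 → posterior Gamma(23, 16)
obs 7: x=3 → posterior Gamma(26, 17)
obs 8: x=1 → posterior Gamma(27, 18)
obs 9: x=1 → posterior Gamma(28, 19)

638411683925748518131605316913942641/2684354560000000000000000000000000000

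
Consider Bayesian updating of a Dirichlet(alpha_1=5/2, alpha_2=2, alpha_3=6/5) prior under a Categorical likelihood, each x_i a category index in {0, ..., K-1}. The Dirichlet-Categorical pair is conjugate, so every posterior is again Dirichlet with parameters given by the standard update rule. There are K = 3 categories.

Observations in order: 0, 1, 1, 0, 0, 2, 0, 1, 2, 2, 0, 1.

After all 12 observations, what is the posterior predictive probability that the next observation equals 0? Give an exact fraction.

25/59

obs 1: x=0 → posterior Dirichlet(7/2, 2, 6/5)
obs 2: x=1 → posterior Dirichlet(7/2, 3, 6/5)
obs 3: x=1 → posterior Dirichlet(7/2, 4, 6/5)
obs 4: x=0 → posterior Dirichlet(9/2, 4, 6/5)
obs 5: x=0 → posterior Dirichlet(11/2, 4, 6/5)
obs 6: x=2 → posterior Dirichlet(11/2, 4, 11/5)
obs 7: x=0 → posterior Dirichlet(13/2, 4, 11/5)
obs 8: x=1 → posterior Dirichlet(13/2, 5, 11/5)
obs 9: x=2 → posterior Dirichlet(13/2, 5, 16/5)
obs 10: x=2 → posterior Dirichlet(13/2, 5, 21/5)
obs 11: x=0 → posterior Dirichlet(15/2, 5, 21/5)
obs 12: x=1 → posterior Dirichlet(15/2, 6, 21/5)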